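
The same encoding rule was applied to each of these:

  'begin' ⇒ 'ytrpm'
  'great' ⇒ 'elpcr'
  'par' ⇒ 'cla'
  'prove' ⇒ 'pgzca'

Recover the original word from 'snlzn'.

coach

The word is reversed, then every letter is shifted forward by 11.
Decoding snlzn: shift back: s−11=h, n−11=c, l−11=a, z−11=o, n−11=c → hcaoc; then reverse → coach.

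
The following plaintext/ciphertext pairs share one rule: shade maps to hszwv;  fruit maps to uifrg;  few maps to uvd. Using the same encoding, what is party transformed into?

kzigb

Each pair mirrors across the alphabet (s↔h, h↔s, a↔z): positions sum to 25. Each letter is replaced by its mirror in the alphabet: a↔z, b↔y, c↔x, and so on (the Atbash cipher).
Applying it to party: p↔k, a↔z, r↔i, t↔g, y↔b.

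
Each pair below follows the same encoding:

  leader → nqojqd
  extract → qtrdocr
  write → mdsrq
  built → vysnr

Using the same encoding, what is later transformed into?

Each letter's alphabet position (a=0..z=25) is mapped through 7·x+14 mod 26 — an affine cipher.
Applying it to later: l(11)→7·11+14≡13=n; a(0)→7·0+14≡14=o; t(19)→7·19+14≡17=r; e(4)→7·4+14≡16=q; r(17)→7·17+14≡3=d (all mod 26).

norqd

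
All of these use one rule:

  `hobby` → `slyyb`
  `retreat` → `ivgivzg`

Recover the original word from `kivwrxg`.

Each pair mirrors across the alphabet (h↔s, o↔l, b↔y): positions sum to 25. Letters are reflected about the middle of the alphabet (position → 25−position): Atbash.
Decoding kivwrxg: k↔p, i↔r, v↔e, w↔d, r↔i, x↔c, g↔t.

predict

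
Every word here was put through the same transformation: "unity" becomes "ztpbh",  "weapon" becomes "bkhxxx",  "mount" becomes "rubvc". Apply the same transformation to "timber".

yotjnb

In unity: u→z is +5, n→t is +6, i→p is +7, t→b is +8 — the shift increases by 1 each position. The shift increases by 1 at each position, starting from +5: 5, 6, 7, ….
For timber: t+5=y, i+6=o, m+7=t, b+8=j, e+9=n, r+10=b.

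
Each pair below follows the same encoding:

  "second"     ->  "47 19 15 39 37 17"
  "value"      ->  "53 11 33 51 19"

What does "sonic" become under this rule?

s(#19)→47 and e(#5)→19: differences scale by 2, so n = 2·pos + 9. The formula is n = 2×(alphabet index, a=1) + 9.
For sonic: s=19→47, o=15→39, n=14→37, i=9→27, c=3→15.

47 39 37 27 15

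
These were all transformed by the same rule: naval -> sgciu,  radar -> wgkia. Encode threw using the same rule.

In naval: n→s is +5, a→g is +6, v→c is +7, a→i is +8 — the shift increases by 1 each position. Letter i (0-indexed) is shifted by i+5, so successive shifts are 5, 6, 7, ….
On threw: t+5=y, h+6=n, r+7=y, e+8=m, w+9=f.

ynymf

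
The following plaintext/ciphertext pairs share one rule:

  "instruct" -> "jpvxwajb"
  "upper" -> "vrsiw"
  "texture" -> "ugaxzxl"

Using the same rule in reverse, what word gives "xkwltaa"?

In instruct: i→j is +1, n→p is +2, s→v is +3, t→x is +4 — the shift increases by 1 each position. The shift increases by 1 at each position, starting from +1: 1, 2, 3, ….
Decoding xkwltaa: x−1=w, k−2=i, w−3=t, l−4=h, t−5=o, a−6=u, a−7=t.

without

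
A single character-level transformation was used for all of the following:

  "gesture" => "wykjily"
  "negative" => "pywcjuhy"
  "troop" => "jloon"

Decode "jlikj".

trust

Treating letters as 0–25, the rule is x ↦ 25x + 2 (mod 26).
Reversing it on jlikj: j(9)→25·(9−2)≡19=t; l(11)→25·(11−2)≡17=r; i(8)→25·(8−2)≡20=u; k(10)→25·(10−2)≡18=s; j(9)→25·(9−2)≡19=t (all mod 26).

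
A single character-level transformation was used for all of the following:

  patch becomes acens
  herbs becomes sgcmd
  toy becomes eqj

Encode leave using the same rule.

The shift depends on letter class: consonant p→a is +11, but vowel a→c is +2. Two shifts are in play — +2 for a/e/i/o/u, +11 for every other letter.
Applying it to leave: l(cons)+11=w, e(vowel)+2=g, a(vowel)+2=c, v(cons)+11=g, e(vowel)+2=g.

wgcgg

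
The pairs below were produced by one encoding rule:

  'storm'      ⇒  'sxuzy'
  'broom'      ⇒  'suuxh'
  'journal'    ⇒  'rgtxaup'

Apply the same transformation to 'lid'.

The output letters match the input read backwards, each shifted +6: storm reversed is mrots. The word is reversed, then every letter is shifted forward by 6.
Applying it to lid: reverse → dil; then shift: d+6=j, i+6=o, l+6=r.

jor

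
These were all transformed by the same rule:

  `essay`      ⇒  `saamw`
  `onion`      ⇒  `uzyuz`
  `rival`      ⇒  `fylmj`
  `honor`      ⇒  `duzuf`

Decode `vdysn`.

Treating letters as 0–25, the rule is x ↦ 21x + 12 (mod 26).
Reversing it on vdysn: v(21)→5·(21−12)≡19=t; d(3)→5·(3−12)≡7=h; y(24)→5·(24−12)≡8=i; s(18)→5·(18−12)≡4=e; n(13)→5·(13−12)≡5=f (all mod 26).

thief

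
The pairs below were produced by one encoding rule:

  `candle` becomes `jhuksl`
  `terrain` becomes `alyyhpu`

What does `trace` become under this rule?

ayhjl

Compare letters: c→j is +7, a→h is +7, n→u is +7 — a constant shift. This is a Caesar cipher with shift 7.
On trace: t+7=a, r+7=y, a+7=h, c+7=j, e+7=l.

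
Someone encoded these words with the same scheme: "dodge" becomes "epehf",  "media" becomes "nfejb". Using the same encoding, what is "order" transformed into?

Each letter is shifted forward by 1 in the alphabet (a Caesar shift of +1).
Applying it to order: o+1=p, r+1=s, d+1=e, e+1=f, r+1=s.

psefs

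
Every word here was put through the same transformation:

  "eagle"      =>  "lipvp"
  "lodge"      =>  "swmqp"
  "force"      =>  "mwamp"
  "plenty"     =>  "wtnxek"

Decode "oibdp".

haste

In eagle: e→l is +7, a→i is +8, g→p is +9, l→v is +10 — the shift increases by 1 each position. Each letter shifts forward by (position + 7), i.e. 7, 8, 9, … — the shift grows by one for each successive letter.
Reversing it on oibdp: o−7=h, i−8=a, b−9=s, d−10=t, p−11=e.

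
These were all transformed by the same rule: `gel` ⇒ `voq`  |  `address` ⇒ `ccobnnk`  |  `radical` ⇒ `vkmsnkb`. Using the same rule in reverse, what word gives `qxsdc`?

The output letters match the input read backwards, each shifted +10: gel reversed is leg. Two steps: reverse the string, then apply a Caesar shift of +10.
Undoing it on qxsdc: shift back: q−10=g, x−10=n, s−10=i, d−10=t, c−10=s → gnits; then reverse → sting.

sting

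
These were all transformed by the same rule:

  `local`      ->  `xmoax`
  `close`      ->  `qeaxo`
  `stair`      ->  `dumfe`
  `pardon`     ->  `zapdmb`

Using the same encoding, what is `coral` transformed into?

The output letters match the input read backwards, each shifted +12: local reversed is lacol. Read the word backwards and shift each letter +12.
For coral: reverse → laroc; then shift: l+12=x, a+12=m, r+12=d, o+12=a, c+12=o.

xmdao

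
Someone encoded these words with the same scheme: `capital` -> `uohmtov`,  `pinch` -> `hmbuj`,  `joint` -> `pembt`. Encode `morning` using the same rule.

yenbmbg

c(2)→u(20) and a(0)→o(14) fit y≡3x+14 (mod 26); the inverse of 3 mod 26 is 9. Each letter's alphabet position (a=0..z=25) is mapped through 3·x+14 mod 26 — an affine cipher.
Applying it to morning: m(12)→3·12+14≡24=y; o(14)→3·14+14≡4=e; r(17)→3·17+14≡13=n; n(13)→3·13+14≡1=b; i(8)→3·8+14≡12=m; n(13)→3·13+14≡1=b; g(6)→3·6+14≡6=g (all mod 26).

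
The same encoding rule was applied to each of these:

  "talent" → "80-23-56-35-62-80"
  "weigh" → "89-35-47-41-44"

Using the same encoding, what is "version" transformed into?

86-35-74-77-47-65-62

With a=1..z=26, the number is 3·pos + 20.
For version: v=22→86, e=5→35, r=18→74, s=19→77, i=9→47, o=15→65, n=14→62.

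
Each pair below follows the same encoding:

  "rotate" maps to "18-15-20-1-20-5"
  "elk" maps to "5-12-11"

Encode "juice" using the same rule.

10-21-9-3-5

r is letter #18 and maps to 18: an offset of 0. Each letter is replaced by its alphabet position (a=1, b=2, …, z=26).
Applying it to juice: j=10→10, u=21→21, i=9→9, c=3→3, e=5→5.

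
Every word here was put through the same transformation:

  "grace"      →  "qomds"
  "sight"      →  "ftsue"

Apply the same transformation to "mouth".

tfgay

The output letters match the input read backwards, each shifted +12: grace reversed is ecarg. Read the word backwards and shift each letter +12.
For mouth: reverse → htuom; then shift: h+12=t, t+12=f, u+12=g, o+12=a, m+12=y.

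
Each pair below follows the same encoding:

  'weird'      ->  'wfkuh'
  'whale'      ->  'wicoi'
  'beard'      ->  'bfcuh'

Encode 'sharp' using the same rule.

Letter i (0-indexed) is shifted by i+0, so successive shifts are 0, 1, 2, ….
For sharp: s+0=s, h+1=i, a+2=c, r+3=u, p+4=t.

sicut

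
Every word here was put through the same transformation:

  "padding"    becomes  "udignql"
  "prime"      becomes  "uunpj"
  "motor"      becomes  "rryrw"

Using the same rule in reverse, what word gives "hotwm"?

Shifts by position in padding: pos 0: p→u (+5), pos 1: a→d (+3), pos 2: d→i (+5), pos 3: d→g (+3) — repeating every 2. It's a Vigenère-style cipher with numeric key [5,3]: position i shifts by key[i mod 2].
Reversing it on hotwm: h−5=c, o−3=l, t−5=o, w−3=t, m−5=h.

cloth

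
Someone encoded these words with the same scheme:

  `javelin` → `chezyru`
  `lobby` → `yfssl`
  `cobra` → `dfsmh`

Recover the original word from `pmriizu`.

j(9)→c(2) and a(0)→h(7) fit y≡11x+7 (mod 26); the inverse of 11 mod 26 is 19. This is an affine cipher: with a=0,…,z=25, each position x becomes (11x+7) mod 26.
Reversing it on pmriizu: p(15)→19·(15−7)≡22=w; m(12)→19·(12−7)≡17=r; r(17)→19·(17−7)≡8=i; i(8)→19·(8−7)≡19=t; i(8)→19·(8−7)≡19=t; z(25)→19·(25−7)≡4=e; u(20)→19·(20−7)≡13=n (all mod 26).

written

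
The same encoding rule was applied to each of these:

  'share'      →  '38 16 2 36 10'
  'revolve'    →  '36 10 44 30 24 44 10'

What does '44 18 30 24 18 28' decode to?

s(#19)→38 and h(#8)→16: differences scale by 2, so n = 2·pos + 0. The formula is n = 2×(alphabet index, a=1).
Undoing it on 44 18 30 24 18 28: 44→(44−0)÷2=22=v, 18→(18−0)÷2=9=i, 30→(30−0)÷2=15=o, 24→(24−0)÷2=12=l, 18→(18−0)÷2=9=i, 28→(28−0)÷2=14=n.

violin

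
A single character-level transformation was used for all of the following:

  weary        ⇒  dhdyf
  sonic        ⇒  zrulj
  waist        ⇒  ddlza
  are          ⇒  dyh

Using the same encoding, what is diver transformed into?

The shift depends on letter class: consonant w→d is +7, but vowel e→h is +3. Vowels shift forward by 3 and consonants shift forward by 7.
For diver: d(cons)+7=k, i(vowel)+3=l, v(cons)+7=c, e(vowel)+3=h, r(cons)+7=y.

klchy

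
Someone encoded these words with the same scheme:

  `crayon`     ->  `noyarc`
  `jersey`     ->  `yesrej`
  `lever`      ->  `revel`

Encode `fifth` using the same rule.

The output letters match the input read backwards: crayon reversed is noyarc. The word is simply reversed.
On fifth: reverse → htfif.

htfif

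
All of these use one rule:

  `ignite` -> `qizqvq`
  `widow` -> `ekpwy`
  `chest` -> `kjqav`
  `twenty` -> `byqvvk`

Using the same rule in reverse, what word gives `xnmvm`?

plank

Shifts by position in ignite: pos 0: i→q (+8), pos 1: g→i (+2), pos 2: n→z (+12), pos 3: i→q (+8), pos 4: t→v (+2), pos 5: e→q (+12) — repeating every 3. The shifts repeat in a cycle of length 3: positions 0,1,… shift by +8, +2, +12, then the pattern repeats.
Decoding xnmvm: x−8=p, n−2=l, m−12=a, v−8=n, m−2=k.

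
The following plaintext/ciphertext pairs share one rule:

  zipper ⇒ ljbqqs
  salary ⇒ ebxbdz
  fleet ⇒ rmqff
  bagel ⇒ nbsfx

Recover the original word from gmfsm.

ultra

A repeating key of period 2 is used — shifts +12, +1 over and over.
Reversing it on gmfsm: g−12=u, m−1=l, f−12=t, s−1=r, m−12=a.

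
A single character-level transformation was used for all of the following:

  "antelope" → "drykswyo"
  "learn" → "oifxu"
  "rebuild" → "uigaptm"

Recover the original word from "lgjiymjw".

In antelope: a→d is +3, n→r is +4, t→y is +5, e→k is +6 — the shift increases by 1 each position. Each letter shifts forward by (position + 3), i.e. 3, 4, 5, … — the shift grows by one for each successive letter.
Decoding lgjiymjw: l−3=i, g−4=c, j−5=e, i−6=c, y−7=r, m−8=e, j−9=a, w−10=m.

icecream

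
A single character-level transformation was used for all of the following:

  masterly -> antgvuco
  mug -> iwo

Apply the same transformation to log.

iqn

The output letters match the input read backwards, each shifted +2: masterly reversed is ylretsam. Read the word backwards and shift each letter +2.
For log: reverse → gol; then shift: g+2=i, o+2=q, l+2=n.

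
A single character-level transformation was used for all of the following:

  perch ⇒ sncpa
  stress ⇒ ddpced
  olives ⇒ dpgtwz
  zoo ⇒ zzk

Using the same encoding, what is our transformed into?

cfz

The output letters match the input read backwards, each shifted +11: perch reversed is hcrep. Two steps: reverse the string, then apply a Caesar shift of +11.
On our: reverse → ruo; then shift: r+11=c, u+11=f, o+11=z.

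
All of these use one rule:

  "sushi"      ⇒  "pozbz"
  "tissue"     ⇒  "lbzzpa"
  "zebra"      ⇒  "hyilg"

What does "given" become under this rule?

Read the word backwards and shift each letter +7.
Applying it to given: reverse → nevig; then shift: n+7=u, e+7=l, v+7=c, i+7=p, g+7=n.

ulcpn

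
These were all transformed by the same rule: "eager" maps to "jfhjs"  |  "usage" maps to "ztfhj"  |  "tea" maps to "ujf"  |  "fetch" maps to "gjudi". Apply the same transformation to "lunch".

mzodi

The shift depends on letter class: consonant g→h is +1, but vowel e→j is +5. The rule splits by letter class: vowels +5, consonants +1.
Applying it to lunch: l(cons)+1=m, u(vowel)+5=z, n(cons)+1=o, c(cons)+1=d, h(cons)+1=i.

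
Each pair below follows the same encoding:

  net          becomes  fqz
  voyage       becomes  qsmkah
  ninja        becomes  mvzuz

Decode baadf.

troop

Read the word backwards and shift each letter +12.
Undoing it on baadf: shift back: b−12=p, a−12=o, a−12=o, d−12=r, f−12=t → poort; then reverse → troop.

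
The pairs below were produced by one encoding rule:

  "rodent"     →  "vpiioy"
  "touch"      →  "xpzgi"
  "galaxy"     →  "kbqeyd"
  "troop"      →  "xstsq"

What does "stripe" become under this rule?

wuwmqj

The shifts repeat in a cycle of length 3: positions 0,1,… shift by +4, +1, +5, then the pattern repeats.
On stripe: s+4=w, t+1=u, r+5=w, i+4=m, p+1=q, e+5=j.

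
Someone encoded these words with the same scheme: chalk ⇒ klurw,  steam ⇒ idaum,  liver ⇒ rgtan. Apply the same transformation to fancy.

vuhke

c(2)→k(10) and h(7)→l(11) fit y≡21x+20 (mod 26); the inverse of 21 mod 26 is 5. This is an affine cipher: with a=0,…,z=25, each position x becomes (21x+20) mod 26.
On fancy: f(5)→21·5+20≡21=v; a(0)→21·0+20≡20=u; n(13)→21·13+20≡7=h; c(2)→21·2+20≡10=k; y(24)→21·24+20≡4=e (all mod 26).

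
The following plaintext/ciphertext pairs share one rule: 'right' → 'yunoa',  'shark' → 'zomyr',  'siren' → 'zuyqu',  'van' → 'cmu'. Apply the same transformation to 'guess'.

ngqzz

The shift depends on letter class: consonant r→y is +7, but vowel i→u is +12. Vowels shift forward by 12 and consonants shift forward by 7.
For guess: g(cons)+7=n, u(vowel)+12=g, e(vowel)+12=q, s(cons)+7=z, s(cons)+7=z.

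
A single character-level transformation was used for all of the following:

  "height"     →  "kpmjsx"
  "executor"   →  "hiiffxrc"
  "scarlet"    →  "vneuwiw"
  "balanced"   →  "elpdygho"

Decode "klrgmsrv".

handbook

Shifts by position in height: pos 0: h→k (+3), pos 1: e→p (+11), pos 2: i→m (+4), pos 3: g→j (+3), pos 4: h→s (+11), pos 5: t→x (+4) — repeating every 3. The shifts repeat in a cycle of length 3: positions 0,1,… shift by +3, +11, +4, then the pattern repeats.
Decoding klrgmsrv: k−3=h, l−11=a, r−4=n, g−3=d, m−11=b, s−4=o, r−3=o, v−11=k.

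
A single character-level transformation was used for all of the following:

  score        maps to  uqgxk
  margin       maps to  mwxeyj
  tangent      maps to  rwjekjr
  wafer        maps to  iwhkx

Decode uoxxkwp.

s(18)→u(20) and c(2)→q(16) fit y≡23x+22 (mod 26); the inverse of 23 mod 26 is 17. Treating letters as 0–25, the rule is x ↦ 23x + 22 (mod 26).
Decoding uoxxkwp: u(20)→17·(20−22)≡18=s; o(14)→17·(14−22)≡20=u; x(23)→17·(23−22)≡17=r; x(23)→17·(23−22)≡17=r; k(10)→17·(10−22)≡4=e; w(22)→17·(22−22)≡0=a; p(15)→17·(15−22)≡11=l (all mod 26).

surreal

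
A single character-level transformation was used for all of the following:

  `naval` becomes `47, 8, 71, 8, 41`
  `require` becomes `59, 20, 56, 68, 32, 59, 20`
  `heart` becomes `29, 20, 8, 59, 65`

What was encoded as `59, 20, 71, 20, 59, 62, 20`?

The formula is n = 3×(alphabet index, a=1) + 5.
Reversing it on 59, 20, 71, 20, 59, 62, 20: 59→(59−5)÷3=18=r, 20→(20−5)÷3=5=e, 71→(71−5)÷3=22=v, 20→(20−5)÷3=5=e, 59→(59−5)÷3=18=r, 62→(62−5)÷3=19=s, 20→(20−5)÷3=5=e.

reverse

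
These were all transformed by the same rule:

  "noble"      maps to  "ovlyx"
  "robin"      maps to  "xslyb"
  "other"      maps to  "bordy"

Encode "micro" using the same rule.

ybmsw

The output letters match the input read backwards, each shifted +10: noble reversed is elbon. The word is reversed, then every letter is shifted forward by 10.
Applying it to micro: reverse → orcim; then shift: o+10=y, r+10=b, c+10=m, i+10=s, m+10=w.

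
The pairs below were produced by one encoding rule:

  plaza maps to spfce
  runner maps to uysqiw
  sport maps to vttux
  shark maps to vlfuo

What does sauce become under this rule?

vezfi

A repeating key of period 3 is used — shifts +3, +4, +5 over and over.
Applying it to sauce: s+3=v, a+4=e, u+5=z, c+3=f, e+4=i.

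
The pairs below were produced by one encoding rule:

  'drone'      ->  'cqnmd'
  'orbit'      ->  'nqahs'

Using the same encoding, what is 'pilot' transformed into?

ohkns

Compare letters: d→c is +25, r→q is +25, o→n is +25 — a constant shift. It's a constant shift of +25 (ROT25).
On pilot: p+25=o, i+25=h, l+25=k, o+25=n, t+25=s.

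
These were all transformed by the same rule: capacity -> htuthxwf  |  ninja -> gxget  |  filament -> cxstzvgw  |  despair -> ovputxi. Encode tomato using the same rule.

wnztwn

This is an affine cipher: with a=0,…,z=25, each position x becomes (7x+19) mod 26.
For tomato: t(19)→7·19+19≡22=w; o(14)→7·14+19≡13=n; m(12)→7·12+19≡25=z; a(0)→7·0+19≡19=t; t(19)→7·19+19≡22=w; o(14)→7·14+19≡13=n (all mod 26).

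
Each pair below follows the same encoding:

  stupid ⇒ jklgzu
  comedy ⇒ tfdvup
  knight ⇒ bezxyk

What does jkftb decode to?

stock

Compare letters: s→j is +17, t→k is +17, u→l is +17 — a constant shift. This is a Caesar cipher with shift 17.
Reversing it on jkftb: j−17=s, k−17=t, f−17=o, t−17=c, b−17=k.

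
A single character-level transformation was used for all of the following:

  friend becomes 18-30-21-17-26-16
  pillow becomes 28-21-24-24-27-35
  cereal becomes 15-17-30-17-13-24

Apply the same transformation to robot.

30-27-14-27-32

Each letter is replaced by its alphabet position (a=1..z=26) + 12.
On robot: r=18→30, o=15→27, b=2→14, o=15→27, t=20→32.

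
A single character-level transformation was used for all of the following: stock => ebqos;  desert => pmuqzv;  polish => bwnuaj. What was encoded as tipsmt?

It's a Vigenère-style cipher with numeric key [12,8,2]: position i shifts by key[i mod 3].
Undoing it on tipsmt: t−12=h, i−8=a, p−2=n, s−12=g, m−8=e, t−2=r.

hanger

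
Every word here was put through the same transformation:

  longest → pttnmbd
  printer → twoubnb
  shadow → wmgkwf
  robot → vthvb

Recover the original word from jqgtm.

flame

In longest: l→p is +4, o→t is +5, n→t is +6, g→n is +7 — the shift increases by 1 each position. The shift increases by 1 at each position, starting from +4: 4, 5, 6, ….
Decoding jqgtm: j−4=f, q−5=l, g−6=a, t−7=m, m−8=e.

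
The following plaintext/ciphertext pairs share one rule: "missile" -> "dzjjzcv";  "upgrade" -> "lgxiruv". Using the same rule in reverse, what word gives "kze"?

tin

It's a constant shift of +17 (ROT17).
Reversing it on kze: k−17=t, z−17=i, e−17=n.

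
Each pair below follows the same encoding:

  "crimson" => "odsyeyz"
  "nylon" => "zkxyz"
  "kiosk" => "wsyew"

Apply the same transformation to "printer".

Two shifts are in play — +10 for a/e/i/o/u, +12 for every other letter.
On printer: p(cons)+12=b, r(cons)+12=d, i(vowel)+10=s, n(cons)+12=z, t(cons)+12=f, e(vowel)+10=o, r(cons)+12=d.

bdszfod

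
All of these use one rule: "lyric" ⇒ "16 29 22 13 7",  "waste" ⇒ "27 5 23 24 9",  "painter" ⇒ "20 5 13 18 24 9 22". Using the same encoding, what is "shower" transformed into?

23 12 19 27 9 22

Each letter is replaced by its alphabet position (a=1..z=26) + 4.
Applying it to shower: s=19→23, h=8→12, o=15→19, w=23→27, e=5→9, r=18→22.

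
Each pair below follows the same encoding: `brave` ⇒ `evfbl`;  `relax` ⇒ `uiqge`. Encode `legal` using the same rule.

oilgs

In brave: b→e is +3, r→v is +4, a→f is +5, v→b is +6 — the shift increases by 1 each position. Letter i (0-indexed) is shifted by i+3, so successive shifts are 3, 4, 5, ….
Applying it to legal: l+3=o, e+4=i, g+5=l, a+6=g, l+7=s.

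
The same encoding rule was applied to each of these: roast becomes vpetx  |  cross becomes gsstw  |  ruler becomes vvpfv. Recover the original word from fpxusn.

Shifts by position in roast: pos 0: r→v (+4), pos 1: o→p (+1), pos 2: a→e (+4), pos 3: s→t (+1) — repeating every 2. It's a Vigenère-style cipher with numeric key [4,1]: position i shifts by key[i mod 2].
Reversing it on fpxusn: f−4=b, p−1=o, x−4=t, u−1=t, s−4=o, n−1=m.

bottom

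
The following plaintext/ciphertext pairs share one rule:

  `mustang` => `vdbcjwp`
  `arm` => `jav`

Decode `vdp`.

mug

Compare letters: m→v is +9, u→d is +9, s→b is +9 — a constant shift. It's a constant shift of +9 (ROT9).
Decoding vdp: v−9=m, d−9=u, p−9=g.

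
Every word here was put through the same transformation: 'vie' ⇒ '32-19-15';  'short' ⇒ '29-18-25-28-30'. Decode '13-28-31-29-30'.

v is letter #22 and maps to 32: an offset of 10. The number is (letter's place in the alphabet, a=1) + 10.
Reversing it on 13-28-31-29-30: 13→(13−10)÷1=3=c, 28→(28−10)÷1=18=r, 31→(31−10)÷1=21=u, 29→(29−10)÷1=19=s, 30→(30−10)÷1=20=t.

crust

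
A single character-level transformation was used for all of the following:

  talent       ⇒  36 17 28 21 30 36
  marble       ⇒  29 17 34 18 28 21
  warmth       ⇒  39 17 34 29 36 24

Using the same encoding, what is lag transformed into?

t is letter #20 and maps to 36: an offset of 16. The number is (letter's place in the alphabet, a=1) + 16.
Applying it to lag: l=12→28, a=1→17, g=7→23.

28 17 23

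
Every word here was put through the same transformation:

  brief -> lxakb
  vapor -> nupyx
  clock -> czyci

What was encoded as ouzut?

Treating letters as 0–25, the rule is x ↦ 17x + 20 (mod 26).
Undoing it on ouzut: o(14)→23·(14−20)≡18=s; u(20)→23·(20−20)≡0=a; z(25)→23·(25−20)≡11=l; u(20)→23·(20−20)≡0=a; t(19)→23·(19−20)≡3=d (all mod 26).

salad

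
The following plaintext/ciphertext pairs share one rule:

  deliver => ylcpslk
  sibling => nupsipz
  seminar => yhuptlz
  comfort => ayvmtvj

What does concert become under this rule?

ayljuvj

The output letters match the input read backwards, each shifted +7: deliver reversed is reviled. Two steps: reverse the string, then apply a Caesar shift of +7.
On concert: reverse → trecnoc; then shift: t+7=a, r+7=y, e+7=l, c+7=j, n+7=u, o+7=v, c+7=j.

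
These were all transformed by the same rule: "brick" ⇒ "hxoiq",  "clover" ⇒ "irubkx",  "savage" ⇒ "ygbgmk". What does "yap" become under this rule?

It's a constant shift of +6 (ROT6).
For yap: y+6=e, a+6=g, p+6=v.

egv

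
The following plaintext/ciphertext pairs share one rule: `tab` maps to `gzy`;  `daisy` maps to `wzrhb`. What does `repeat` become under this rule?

ivkvzg

Letters are reflected about the middle of the alphabet (position → 25−position): Atbash.
On repeat: r↔i, e↔v, p↔k, e↔v, a↔z, t↔g.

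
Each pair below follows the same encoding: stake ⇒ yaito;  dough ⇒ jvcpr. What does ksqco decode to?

elite

In stake: s→y is +6, t→a is +7, a→i is +8, k→t is +9 — the shift increases by 1 each position. Each letter shifts forward by (position + 6), i.e. 6, 7, 8, … — the shift grows by one for each successive letter.
Undoing it on ksqco: k−6=e, s−7=l, q−8=i, c−9=t, o−10=e.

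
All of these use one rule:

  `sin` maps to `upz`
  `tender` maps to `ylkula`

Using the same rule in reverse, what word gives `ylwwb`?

The output letters match the input read backwards, each shifted +7: sin reversed is nis. Two steps: reverse the string, then apply a Caesar shift of +7.
Decoding ylwwb: shift back: y−7=r, l−7=e, w−7=p, w−7=p, b−7=u → reppu; then reverse → upper.

upper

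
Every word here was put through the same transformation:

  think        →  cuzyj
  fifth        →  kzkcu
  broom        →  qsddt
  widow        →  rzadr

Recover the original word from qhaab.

This is an affine cipher: with a=0,…,z=25, each position x becomes (5x+11) mod 26.
Reversing it on qhaab: q(16)→21·(16−11)≡1=b; h(7)→21·(7−11)≡20=u; a(0)→21·(0−11)≡3=d; a(0)→21·(0−11)≡3=d; b(1)→21·(1−11)≡24=y (all mod 26).

buddy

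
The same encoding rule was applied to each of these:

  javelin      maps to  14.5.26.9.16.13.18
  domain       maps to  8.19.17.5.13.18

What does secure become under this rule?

Letters become their 1-based position plus 4 (so a→5, b→6, …).
On secure: s=19→23, e=5→9, c=3→7, u=21→25, r=18→22, e=5→9.

23.9.7.25.22.9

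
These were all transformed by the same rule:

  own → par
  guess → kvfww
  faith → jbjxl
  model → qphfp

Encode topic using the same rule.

xptjg

The shift depends on letter class: consonant w→a is +4, but vowel o→p is +1. The rule splits by letter class: vowels +1, consonants +4.
Applying it to topic: t(cons)+4=x, o(vowel)+1=p, p(cons)+4=t, i(vowel)+1=j, c(cons)+4=g.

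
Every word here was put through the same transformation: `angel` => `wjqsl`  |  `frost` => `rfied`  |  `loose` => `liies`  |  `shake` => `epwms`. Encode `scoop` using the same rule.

euiih

a(0)→w(22) and n(13)→j(9) fit y≡25x+22 (mod 26); the inverse of 25 mod 26 is 25. This is an affine cipher: with a=0,…,z=25, each position x becomes (25x+22) mod 26.
On scoop: s(18)→25·18+22≡4=e; c(2)→25·2+22≡20=u; o(14)→25·14+22≡8=i; o(14)→25·14+22≡8=i; p(15)→25·15+22≡7=h (all mod 26).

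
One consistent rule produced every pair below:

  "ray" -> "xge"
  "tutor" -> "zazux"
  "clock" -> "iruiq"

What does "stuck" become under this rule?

yzaiq

Compare letters: r→x is +6, a→g is +6, y→e is +6 — a constant shift. Each letter is shifted forward by 6 in the alphabet (a Caesar shift of +6).
Applying it to stuck: s+6=y, t+6=z, u+6=a, c+6=i, k+6=q.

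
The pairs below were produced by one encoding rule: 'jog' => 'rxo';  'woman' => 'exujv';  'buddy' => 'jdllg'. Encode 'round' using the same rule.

The shift depends on letter class: consonant j→r is +8, but vowel o→x is +9. Vowels shift forward by 9 and consonants shift forward by 8.
For round: r(cons)+8=z, o(vowel)+9=x, u(vowel)+9=d, n(cons)+8=v, d(cons)+8=l.

zxdvl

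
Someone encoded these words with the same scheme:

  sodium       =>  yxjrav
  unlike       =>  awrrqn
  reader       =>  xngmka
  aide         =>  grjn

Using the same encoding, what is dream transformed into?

Shifts by position in sodium: pos 0: s→y (+6), pos 1: o→x (+9), pos 2: d→j (+6), pos 3: i→r (+9) — repeating every 2. A repeating key of period 2 is used — shifts +6, +9 over and over.
On dream: d+6=j, r+9=a, e+6=k, a+9=j, m+6=s.

jakjs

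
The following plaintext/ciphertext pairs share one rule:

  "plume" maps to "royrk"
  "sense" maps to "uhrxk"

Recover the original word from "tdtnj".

In plume: p→r is +2, l→o is +3, u→y is +4, m→r is +5 — the shift increases by 1 each position. Each letter shifts forward by (position + 2), i.e. 2, 3, 4, … — the shift grows by one for each successive letter.
Decoding tdtnj: t−2=r, d−3=a, t−4=p, n−5=i, j−6=d.

rapid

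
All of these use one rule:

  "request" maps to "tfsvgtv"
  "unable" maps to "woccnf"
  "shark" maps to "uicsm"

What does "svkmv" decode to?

Shifts by position in request: pos 0: r→t (+2), pos 1: e→f (+1), pos 2: q→s (+2), pos 3: u→v (+1) — repeating every 2. A repeating key of period 2 is used — shifts +2, +1 over and over.
Decoding svkmv: s−2=q, v−1=u, k−2=i, m−1=l, v−2=t.

quilt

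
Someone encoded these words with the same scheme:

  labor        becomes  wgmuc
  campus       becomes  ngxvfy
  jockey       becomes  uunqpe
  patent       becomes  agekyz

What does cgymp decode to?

range

It's a Vigenère-style cipher with numeric key [11,6]: position i shifts by key[i mod 2].
Decoding cgymp: c−11=r, g−6=a, y−11=n, m−6=g, p−11=e.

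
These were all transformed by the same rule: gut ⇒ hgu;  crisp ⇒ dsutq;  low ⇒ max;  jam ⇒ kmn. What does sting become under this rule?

The shift depends on letter class: consonant g→h is +1, but vowel u→g is +12. The rule splits by letter class: vowels +12, consonants +1.
Applying it to sting: s(cons)+1=t, t(cons)+1=u, i(vowel)+12=u, n(cons)+1=o, g(cons)+1=h.

tuuoh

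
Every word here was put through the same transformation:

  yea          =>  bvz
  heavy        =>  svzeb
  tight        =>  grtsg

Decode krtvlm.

pigeon

Each pair mirrors across the alphabet (y↔b, e↔v, a↔z): positions sum to 25. Letters are reflected about the middle of the alphabet (position → 25−position): Atbash.
Undoing it on krtvlm: k↔p, r↔i, t↔g, v↔e, l↔o, m↔n.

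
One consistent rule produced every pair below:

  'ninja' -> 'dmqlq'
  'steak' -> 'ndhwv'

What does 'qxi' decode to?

The output letters match the input read backwards, each shifted +3: ninja reversed is ajnin. Read the word backwards and shift each letter +3.
Decoding qxi: shift back: q−3=n, x−3=u, i−3=f → nuf; then reverse → fun.

fun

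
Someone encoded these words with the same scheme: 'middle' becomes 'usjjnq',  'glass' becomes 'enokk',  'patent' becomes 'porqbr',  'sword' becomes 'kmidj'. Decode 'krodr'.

m(12)→u(20) and i(8)→s(18) fit y≡7x+14 (mod 26); the inverse of 7 mod 26 is 15. Treating letters as 0–25, the rule is x ↦ 7x + 14 (mod 26).
Decoding krodr: k(10)→15·(10−14)≡18=s; r(17)→15·(17−14)≡19=t; o(14)→15·(14−14)≡0=a; d(3)→15·(3−14)≡17=r; r(17)→15·(17−14)≡19=t (all mod 26).

start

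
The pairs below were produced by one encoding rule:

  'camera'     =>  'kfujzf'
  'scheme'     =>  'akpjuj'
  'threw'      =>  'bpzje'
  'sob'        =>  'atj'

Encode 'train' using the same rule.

The shift depends on letter class: consonant c→k is +8, but vowel a→f is +5. The rule splits by letter class: vowels +5, consonants +8.
On train: t(cons)+8=b, r(cons)+8=z, a(vowel)+5=f, i(vowel)+5=n, n(cons)+8=v.

bzfnv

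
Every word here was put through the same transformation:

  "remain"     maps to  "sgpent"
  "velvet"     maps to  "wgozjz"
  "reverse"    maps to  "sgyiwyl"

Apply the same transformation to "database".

In remain: r→s is +1, e→g is +2, m→p is +3, a→e is +4 — the shift increases by 1 each position. Letter i (0-indexed) is shifted by i+1, so successive shifts are 1, 2, 3, ….
On database: d+1=e, a+2=c, t+3=w, a+4=e, b+5=g, a+6=g, s+7=z, e+8=m.

ecweggzm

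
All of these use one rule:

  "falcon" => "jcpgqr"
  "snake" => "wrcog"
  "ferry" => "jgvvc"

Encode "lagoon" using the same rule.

The shift depends on letter class: consonant f→j is +4, but vowel a→c is +2. The rule splits by letter class: vowels +2, consonants +4.
For lagoon: l(cons)+4=p, a(vowel)+2=c, g(cons)+4=k, o(vowel)+2=q, o(vowel)+2=q, n(cons)+4=r.

pckqqr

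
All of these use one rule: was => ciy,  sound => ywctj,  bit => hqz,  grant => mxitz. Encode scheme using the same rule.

yinmsm

The shift depends on letter class: consonant w→c is +6, but vowel a→i is +8. The rule splits by letter class: vowels +8, consonants +6.
For scheme: s(cons)+6=y, c(cons)+6=i, h(cons)+6=n, e(vowel)+8=m, m(cons)+6=s, e(vowel)+8=m.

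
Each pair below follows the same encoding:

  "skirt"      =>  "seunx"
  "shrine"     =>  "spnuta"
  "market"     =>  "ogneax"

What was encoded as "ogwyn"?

mayor

Each letter's alphabet position (a=0..z=25) is mapped through 5·x+6 mod 26 — an affine cipher.
Decoding ogwyn: o(14)→21·(14−6)≡12=m; g(6)→21·(6−6)≡0=a; w(22)→21·(22−6)≡24=y; y(24)→21·(24−6)≡14=o; n(13)→21·(13−6)≡17=r (all mod 26).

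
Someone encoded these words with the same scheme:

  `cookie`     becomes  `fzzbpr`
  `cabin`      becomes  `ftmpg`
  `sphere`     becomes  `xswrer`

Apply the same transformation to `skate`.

c(2)→f(5) and o(14)→z(25) fit y≡19x+19 (mod 26); the inverse of 19 mod 26 is 11. Each letter's alphabet position (a=0..z=25) is mapped through 19·x+19 mod 26 — an affine cipher.
On skate: s(18)→19·18+19≡23=x; k(10)→19·10+19≡1=b; a(0)→19·0+19≡19=t; t(19)→19·19+19≡16=q; e(4)→19·4+19≡17=r (all mod 26).

xbtqr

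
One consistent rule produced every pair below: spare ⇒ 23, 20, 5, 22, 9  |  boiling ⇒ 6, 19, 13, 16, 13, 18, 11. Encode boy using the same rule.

6, 19, 29

s is letter #19 and maps to 23: an offset of 4. The number is (letter's place in the alphabet, a=1) + 4.
On boy: b=2→6, o=15→19, y=25→29.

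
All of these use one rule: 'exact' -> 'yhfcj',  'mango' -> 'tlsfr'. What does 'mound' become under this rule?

isztr

Read the word backwards and shift each letter +5.
For mound: reverse → dnuom; then shift: d+5=i, n+5=s, u+5=z, o+5=t, m+5=r.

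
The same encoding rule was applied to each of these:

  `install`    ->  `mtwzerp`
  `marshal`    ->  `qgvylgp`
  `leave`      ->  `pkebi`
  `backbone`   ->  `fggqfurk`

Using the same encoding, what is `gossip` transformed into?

kuwymv

It's a Vigenère-style cipher with numeric key [4,6]: position i shifts by key[i mod 2].
On gossip: g+4=k, o+6=u, s+4=w, s+6=y, i+4=m, p+6=v.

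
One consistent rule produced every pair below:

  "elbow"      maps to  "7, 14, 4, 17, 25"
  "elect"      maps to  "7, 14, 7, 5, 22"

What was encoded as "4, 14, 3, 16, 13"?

blank

e is letter #5 and maps to 7: an offset of 2. The number is (letter's place in the alphabet, a=1) + 2.
Reversing it on 4, 14, 3, 16, 13: 4→(4−2)÷1=2=b, 14→(14−2)÷1=12=l, 3→(3−2)÷1=1=a, 16→(16−2)÷1=14=n, 13→(13−2)÷1=11=k.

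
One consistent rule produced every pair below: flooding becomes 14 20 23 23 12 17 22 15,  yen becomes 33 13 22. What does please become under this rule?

24 20 13 9 27 13

f is letter #6 and maps to 14: an offset of 8. Letters become their 1-based position plus 8 (so a→9, b→10, …).
For please: p=16→24, l=12→20, e=5→13, a=1→9, s=19→27, e=5→13.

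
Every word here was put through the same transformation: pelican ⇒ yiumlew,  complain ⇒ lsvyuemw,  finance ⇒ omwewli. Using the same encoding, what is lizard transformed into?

Vowels shift forward by 4 and consonants shift forward by 9.
Applying it to lizard: l(cons)+9=u, i(vowel)+4=m, z(cons)+9=i, a(vowel)+4=e, r(cons)+9=a, d(cons)+9=m.

umieam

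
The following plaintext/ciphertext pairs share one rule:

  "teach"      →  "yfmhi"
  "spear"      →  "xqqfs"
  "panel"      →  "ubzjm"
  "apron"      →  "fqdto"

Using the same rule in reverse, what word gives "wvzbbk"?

runway

Shifts by position in teach: pos 0: t→y (+5), pos 1: e→f (+1), pos 2: a→m (+12), pos 3: c→h (+5), pos 4: h→i (+1) — repeating every 3. A repeating key of period 3 is used — shifts +5, +1, +12 over and over.
Reversing it on wvzbbk: w−5=r, v−1=u, z−12=n, b−5=w, b−1=a, k−12=y.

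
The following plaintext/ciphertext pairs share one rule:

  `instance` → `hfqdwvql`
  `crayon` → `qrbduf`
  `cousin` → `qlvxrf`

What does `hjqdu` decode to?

The output letters match the input read backwards, each shifted +3: instance reversed is ecnatsni. Two steps: reverse the string, then apply a Caesar shift of +3.
Reversing it on hjqdu: shift back: h−3=e, j−3=g, q−3=n, d−3=a, u−3=r → egnar; then reverse → range.

range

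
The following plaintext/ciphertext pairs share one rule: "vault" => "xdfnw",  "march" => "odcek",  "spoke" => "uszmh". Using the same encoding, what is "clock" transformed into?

eozen

Shifts by position in vault: pos 0: v→x (+2), pos 1: a→d (+3), pos 2: u→f (+11), pos 3: l→n (+2), pos 4: t→w (+3) — repeating every 3. The shifts repeat in a cycle of length 3: positions 0,1,… shift by +2, +3, +11, then the pattern repeats.
For clock: c+2=e, l+3=o, o+11=z, c+2=e, k+3=n.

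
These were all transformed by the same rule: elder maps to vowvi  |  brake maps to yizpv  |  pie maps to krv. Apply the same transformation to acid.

zxrw

Each pair mirrors across the alphabet (e↔v, l↔o, d↔w): positions sum to 25. This is the alphabet-reversal cipher (Atbash): a becomes z, b becomes y, etc.
Applying it to acid: a↔z, c↔x, i↔r, d↔w.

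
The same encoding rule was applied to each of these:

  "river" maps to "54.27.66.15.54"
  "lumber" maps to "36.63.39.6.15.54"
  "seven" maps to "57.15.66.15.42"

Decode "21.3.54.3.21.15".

garage

r(#18)→54 and i(#9)→27: differences scale by 3, so n = 3·pos + 0. The formula is n = 3×(alphabet index, a=1).
Decoding 21.3.54.3.21.15: 21→(21−0)÷3=7=g, 3→(3−0)÷3=1=a, 54→(54−0)÷3=18=r, 3→(3−0)÷3=1=a, 21→(21−0)÷3=7=g, 15→(15−0)÷3=5=e.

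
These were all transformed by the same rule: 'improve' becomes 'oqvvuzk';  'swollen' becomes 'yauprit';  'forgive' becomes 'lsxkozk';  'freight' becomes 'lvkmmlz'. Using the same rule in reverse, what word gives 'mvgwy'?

grass

Shifts by position in improve: pos 0: i→o (+6), pos 1: m→q (+4), pos 2: p→v (+6), pos 3: r→v (+4) — repeating every 2. A repeating key of period 2 is used — shifts +6, +4 over and over.
Reversing it on mvgwy: m−6=g, v−4=r, g−6=a, w−4=s, y−6=s.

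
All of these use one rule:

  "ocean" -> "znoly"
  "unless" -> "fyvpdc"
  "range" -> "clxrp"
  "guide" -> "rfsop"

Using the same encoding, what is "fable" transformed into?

Shifts by position in ocean: pos 0: o→z (+11), pos 1: c→n (+11), pos 2: e→o (+10), pos 3: a→l (+11), pos 4: n→y (+11) — repeating every 3. The shifts repeat in a cycle of length 3: positions 0,1,… shift by +11, +11, +10, then the pattern repeats.
For fable: f+11=q, a+11=l, b+10=l, l+11=w, e+11=p.

qllwp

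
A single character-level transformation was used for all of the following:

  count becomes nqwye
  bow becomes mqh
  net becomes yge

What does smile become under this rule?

dxkwg

The shift depends on letter class: consonant c→n is +11, but vowel o→q is +2. The rule splits by letter class: vowels +2, consonants +11.
For smile: s(cons)+11=d, m(cons)+11=x, i(vowel)+2=k, l(cons)+11=w, e(vowel)+2=g.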